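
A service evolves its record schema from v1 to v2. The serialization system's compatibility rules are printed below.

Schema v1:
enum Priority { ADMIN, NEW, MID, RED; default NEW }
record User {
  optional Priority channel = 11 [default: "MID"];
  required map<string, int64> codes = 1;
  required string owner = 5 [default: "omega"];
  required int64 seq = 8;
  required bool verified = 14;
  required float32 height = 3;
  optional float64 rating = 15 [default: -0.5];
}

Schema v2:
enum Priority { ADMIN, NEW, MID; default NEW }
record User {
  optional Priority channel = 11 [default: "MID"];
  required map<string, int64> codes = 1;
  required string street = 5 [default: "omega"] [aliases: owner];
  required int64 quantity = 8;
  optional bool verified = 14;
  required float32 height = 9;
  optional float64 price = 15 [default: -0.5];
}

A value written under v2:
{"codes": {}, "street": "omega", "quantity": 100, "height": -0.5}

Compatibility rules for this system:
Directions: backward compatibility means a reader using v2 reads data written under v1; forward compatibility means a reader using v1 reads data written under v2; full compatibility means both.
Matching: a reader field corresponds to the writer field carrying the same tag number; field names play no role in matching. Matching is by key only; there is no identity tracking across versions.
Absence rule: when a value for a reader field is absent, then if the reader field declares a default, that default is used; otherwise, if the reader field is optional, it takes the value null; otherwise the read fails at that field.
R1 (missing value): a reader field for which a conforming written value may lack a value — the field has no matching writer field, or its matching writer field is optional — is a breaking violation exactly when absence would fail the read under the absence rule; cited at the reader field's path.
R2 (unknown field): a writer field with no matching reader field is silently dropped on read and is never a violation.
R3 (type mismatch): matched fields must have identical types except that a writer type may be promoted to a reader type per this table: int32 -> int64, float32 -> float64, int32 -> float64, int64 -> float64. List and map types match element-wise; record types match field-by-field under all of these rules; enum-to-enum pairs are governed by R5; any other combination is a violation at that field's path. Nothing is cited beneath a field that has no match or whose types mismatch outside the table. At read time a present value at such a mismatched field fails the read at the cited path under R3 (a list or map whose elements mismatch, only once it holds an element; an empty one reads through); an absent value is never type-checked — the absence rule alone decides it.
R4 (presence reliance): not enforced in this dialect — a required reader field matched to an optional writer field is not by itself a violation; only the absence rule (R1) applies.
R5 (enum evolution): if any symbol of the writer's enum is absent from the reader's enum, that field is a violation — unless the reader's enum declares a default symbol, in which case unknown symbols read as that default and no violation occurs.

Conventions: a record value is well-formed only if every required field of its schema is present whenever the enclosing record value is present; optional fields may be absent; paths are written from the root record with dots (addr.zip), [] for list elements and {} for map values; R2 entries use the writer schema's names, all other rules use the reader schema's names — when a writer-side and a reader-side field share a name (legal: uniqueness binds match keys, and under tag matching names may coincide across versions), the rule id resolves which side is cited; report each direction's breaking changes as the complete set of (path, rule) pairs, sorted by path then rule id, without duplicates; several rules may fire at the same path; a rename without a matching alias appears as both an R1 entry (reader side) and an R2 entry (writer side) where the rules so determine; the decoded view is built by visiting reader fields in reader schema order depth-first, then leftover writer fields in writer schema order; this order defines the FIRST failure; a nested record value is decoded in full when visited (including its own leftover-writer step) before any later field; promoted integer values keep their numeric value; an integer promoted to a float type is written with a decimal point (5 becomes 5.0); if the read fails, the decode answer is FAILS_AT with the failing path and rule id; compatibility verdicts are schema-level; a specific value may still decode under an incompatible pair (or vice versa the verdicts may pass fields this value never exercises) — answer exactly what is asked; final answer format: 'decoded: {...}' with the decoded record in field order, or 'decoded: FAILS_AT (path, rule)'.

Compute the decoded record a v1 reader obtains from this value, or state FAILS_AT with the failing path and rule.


decoded: FAILS_AT (verified, R1)

arrows below run writer -> reader for User
decode walk for User under reader schema v1:
  channel := "MID" (absent -> default)
  codes := {}
  owner := "omega" (from writer street)
  seq := 100 (from writer quantity)
  read fails at verified under R1 (no fill)
  => FAILS_AT (verified, R1)
diffs on User not affecting the asked answer:
  field height in record User: tag 3 changed to 9 -> matters for User compatibility verdicts, not for this value's decode
  enum Priority (field channel in record User): symbol RED removed -> triggers nothing under the printed rules; the User answer is the same either way
  renamed field owner to street in record User (alias owner declared on the renamed field) -> triggers nothing under the printed rules; the User answer is the same either way
  renamed field rating to price in record User -> triggers nothing under the printed rules; the User answer is the same either way
  renamed field seq to quantity in record User -> triggers nothing under the printed rules; the User answer is the same either way


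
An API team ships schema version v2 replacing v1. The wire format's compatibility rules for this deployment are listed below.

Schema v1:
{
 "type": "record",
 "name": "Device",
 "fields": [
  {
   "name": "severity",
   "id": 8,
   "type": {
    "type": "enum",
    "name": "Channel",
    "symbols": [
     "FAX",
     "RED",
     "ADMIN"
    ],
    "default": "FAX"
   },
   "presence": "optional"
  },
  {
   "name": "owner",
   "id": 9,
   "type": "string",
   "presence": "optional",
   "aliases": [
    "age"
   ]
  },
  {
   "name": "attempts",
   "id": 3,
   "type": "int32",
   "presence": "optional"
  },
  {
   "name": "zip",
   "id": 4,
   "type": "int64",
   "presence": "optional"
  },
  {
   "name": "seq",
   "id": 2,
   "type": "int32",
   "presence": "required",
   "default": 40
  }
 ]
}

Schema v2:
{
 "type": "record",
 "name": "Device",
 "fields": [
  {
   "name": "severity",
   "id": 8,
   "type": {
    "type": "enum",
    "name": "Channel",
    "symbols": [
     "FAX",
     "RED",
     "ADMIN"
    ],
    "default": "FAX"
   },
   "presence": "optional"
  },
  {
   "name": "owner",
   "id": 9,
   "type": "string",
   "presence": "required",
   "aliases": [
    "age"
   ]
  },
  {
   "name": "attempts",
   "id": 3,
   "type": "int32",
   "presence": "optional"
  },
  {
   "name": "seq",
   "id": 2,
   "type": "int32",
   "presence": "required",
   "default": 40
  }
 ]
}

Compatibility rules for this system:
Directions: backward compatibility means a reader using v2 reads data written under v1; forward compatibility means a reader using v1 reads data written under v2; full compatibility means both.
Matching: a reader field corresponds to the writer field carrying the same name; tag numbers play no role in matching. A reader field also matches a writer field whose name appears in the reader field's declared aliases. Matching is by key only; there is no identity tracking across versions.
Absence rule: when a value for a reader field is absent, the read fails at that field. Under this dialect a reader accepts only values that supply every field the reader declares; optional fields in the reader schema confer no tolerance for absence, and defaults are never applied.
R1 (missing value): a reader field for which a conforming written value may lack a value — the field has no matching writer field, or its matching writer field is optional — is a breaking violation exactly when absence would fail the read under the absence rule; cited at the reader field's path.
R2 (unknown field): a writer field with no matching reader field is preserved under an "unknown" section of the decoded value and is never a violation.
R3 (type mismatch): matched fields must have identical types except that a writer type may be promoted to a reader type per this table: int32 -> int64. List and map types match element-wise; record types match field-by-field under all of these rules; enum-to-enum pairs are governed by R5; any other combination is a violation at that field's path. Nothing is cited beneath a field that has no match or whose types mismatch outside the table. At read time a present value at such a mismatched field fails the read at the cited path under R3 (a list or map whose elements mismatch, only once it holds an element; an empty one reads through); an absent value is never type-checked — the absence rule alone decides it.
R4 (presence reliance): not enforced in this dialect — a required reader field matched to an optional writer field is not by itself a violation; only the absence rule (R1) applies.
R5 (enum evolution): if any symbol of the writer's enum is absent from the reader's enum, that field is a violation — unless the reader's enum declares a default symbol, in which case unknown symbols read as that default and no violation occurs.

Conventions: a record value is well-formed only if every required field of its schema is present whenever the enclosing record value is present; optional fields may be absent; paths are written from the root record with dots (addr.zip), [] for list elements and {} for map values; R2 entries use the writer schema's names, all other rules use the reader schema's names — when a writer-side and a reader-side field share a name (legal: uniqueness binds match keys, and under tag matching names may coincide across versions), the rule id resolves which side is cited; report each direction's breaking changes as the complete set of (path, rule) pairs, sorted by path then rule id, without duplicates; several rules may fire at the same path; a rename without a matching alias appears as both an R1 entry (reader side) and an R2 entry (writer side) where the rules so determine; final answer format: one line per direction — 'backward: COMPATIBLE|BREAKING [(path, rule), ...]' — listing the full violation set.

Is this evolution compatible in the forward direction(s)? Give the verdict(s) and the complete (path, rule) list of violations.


the writer's type comes first in each Device pair
forward analysis of Device with v1 as reader and v2 as writer:
  Channel -> Channel, writer optional: severity aligns to severity
  string -> string, writer required: owner aligns to owner
  int32 -> int32, writer optional: attempts aligns to attempts
  no writer field matches reader zip
  int32 -> int32, writer required: seq aligns to seq
  violation R1 at attempts
  violation R1 at severity
  violation R1 at zip
  => forward: BREAKING (3)
ruling out the remaining Device differences:
  removed field zip from record Device -> matters only for Device's backward compatibility — outside the asked direction

forward: BREAKING [(attempts, R1), (severity, R1), (zip, R1)]


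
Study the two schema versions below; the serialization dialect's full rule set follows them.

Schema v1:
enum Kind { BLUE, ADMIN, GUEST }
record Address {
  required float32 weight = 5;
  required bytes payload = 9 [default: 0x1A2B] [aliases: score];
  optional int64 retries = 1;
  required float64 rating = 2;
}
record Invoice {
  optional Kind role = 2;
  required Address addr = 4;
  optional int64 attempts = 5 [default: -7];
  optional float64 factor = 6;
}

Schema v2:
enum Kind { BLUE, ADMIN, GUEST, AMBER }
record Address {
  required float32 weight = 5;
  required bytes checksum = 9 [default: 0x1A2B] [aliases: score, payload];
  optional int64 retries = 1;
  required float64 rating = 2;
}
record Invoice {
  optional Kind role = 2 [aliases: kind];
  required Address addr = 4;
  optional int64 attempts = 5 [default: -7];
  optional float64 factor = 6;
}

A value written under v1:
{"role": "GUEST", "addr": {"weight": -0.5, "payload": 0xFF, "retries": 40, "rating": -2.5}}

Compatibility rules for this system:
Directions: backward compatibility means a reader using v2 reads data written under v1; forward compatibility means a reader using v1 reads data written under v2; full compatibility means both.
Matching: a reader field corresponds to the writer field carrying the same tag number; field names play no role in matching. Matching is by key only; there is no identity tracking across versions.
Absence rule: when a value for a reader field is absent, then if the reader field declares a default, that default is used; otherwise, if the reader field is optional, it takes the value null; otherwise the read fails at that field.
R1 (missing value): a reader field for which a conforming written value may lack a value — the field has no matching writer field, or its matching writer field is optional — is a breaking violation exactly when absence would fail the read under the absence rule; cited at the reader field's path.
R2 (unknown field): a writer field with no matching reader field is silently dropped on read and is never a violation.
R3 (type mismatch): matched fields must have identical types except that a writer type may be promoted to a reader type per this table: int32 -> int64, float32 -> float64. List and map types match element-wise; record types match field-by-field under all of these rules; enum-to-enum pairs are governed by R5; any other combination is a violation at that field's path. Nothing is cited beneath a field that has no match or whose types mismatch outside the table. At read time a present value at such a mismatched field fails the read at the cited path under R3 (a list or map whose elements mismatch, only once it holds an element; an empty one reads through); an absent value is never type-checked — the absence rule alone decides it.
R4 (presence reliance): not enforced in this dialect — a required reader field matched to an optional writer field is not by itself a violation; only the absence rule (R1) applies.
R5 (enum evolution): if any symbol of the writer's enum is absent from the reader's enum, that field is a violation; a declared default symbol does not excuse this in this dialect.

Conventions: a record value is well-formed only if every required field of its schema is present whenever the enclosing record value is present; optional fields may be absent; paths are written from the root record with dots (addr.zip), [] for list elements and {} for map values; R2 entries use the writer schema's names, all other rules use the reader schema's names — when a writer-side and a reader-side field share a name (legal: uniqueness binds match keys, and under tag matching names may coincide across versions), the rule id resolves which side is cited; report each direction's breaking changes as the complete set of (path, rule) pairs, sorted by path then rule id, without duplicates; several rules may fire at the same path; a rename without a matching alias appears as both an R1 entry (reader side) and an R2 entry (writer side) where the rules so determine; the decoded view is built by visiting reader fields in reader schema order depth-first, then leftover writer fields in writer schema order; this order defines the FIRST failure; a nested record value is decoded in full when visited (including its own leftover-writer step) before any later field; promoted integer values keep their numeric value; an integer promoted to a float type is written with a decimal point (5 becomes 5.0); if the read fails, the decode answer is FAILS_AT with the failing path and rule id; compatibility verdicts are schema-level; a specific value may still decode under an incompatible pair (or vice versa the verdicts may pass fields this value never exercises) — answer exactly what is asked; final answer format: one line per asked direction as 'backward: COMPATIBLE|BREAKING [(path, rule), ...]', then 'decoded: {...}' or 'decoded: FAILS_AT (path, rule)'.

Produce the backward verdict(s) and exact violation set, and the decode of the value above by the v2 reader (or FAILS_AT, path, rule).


in Invoice below, arrows point writer -> reader
backward pass over Invoice, reader schema v2, writer schema v1:
  role: Kind -> Kind, writer optional; from role
  addr: Address -> Address, writer required; from addr
  attempts: int64 -> int64, writer optional; from attempts
  factor: float64 -> float64, writer optional; from factor
  addr.weight: float32 -> float32, writer required; from addr.weight
  addr.checksum: bytes -> bytes, writer required; from addr.payload
  addr.retries: int64 -> int64, writer optional; from addr.retries
  addr.rating: float64 -> float64, writer required; from addr.rating
  => backward: COMPATIBLE
decode walk for Invoice under reader schema v2:
  role := "GUEST"
  addr.weight := -0.5
  addr.checksum := 0xFF (from writer payload)
  addr.retries := 40
  addr.rating := -2.5
  attempts := -7 (missing; default applied)
  factor := null (missing; optional => null)
  => decoded: {"role": "GUEST", "addr": {"weight": -0.5, "checksum": 0xFF, "retries": 40, "rating": -2.5}, "attempts": -7, "factor": null}
ruling out the remaining Invoice differences:
  enum Kind (field role in record Invoice): symbol AMBER added -> its effect on Invoice is confined to the forward direction, not asked

backward: COMPATIBLE []; decoded: {"role": "GUEST", "addr": {"weight": -0.5, "checksum": 0xFF, "retries": 40, "rating": -2.5}, "attempts": -7, "factor": null}


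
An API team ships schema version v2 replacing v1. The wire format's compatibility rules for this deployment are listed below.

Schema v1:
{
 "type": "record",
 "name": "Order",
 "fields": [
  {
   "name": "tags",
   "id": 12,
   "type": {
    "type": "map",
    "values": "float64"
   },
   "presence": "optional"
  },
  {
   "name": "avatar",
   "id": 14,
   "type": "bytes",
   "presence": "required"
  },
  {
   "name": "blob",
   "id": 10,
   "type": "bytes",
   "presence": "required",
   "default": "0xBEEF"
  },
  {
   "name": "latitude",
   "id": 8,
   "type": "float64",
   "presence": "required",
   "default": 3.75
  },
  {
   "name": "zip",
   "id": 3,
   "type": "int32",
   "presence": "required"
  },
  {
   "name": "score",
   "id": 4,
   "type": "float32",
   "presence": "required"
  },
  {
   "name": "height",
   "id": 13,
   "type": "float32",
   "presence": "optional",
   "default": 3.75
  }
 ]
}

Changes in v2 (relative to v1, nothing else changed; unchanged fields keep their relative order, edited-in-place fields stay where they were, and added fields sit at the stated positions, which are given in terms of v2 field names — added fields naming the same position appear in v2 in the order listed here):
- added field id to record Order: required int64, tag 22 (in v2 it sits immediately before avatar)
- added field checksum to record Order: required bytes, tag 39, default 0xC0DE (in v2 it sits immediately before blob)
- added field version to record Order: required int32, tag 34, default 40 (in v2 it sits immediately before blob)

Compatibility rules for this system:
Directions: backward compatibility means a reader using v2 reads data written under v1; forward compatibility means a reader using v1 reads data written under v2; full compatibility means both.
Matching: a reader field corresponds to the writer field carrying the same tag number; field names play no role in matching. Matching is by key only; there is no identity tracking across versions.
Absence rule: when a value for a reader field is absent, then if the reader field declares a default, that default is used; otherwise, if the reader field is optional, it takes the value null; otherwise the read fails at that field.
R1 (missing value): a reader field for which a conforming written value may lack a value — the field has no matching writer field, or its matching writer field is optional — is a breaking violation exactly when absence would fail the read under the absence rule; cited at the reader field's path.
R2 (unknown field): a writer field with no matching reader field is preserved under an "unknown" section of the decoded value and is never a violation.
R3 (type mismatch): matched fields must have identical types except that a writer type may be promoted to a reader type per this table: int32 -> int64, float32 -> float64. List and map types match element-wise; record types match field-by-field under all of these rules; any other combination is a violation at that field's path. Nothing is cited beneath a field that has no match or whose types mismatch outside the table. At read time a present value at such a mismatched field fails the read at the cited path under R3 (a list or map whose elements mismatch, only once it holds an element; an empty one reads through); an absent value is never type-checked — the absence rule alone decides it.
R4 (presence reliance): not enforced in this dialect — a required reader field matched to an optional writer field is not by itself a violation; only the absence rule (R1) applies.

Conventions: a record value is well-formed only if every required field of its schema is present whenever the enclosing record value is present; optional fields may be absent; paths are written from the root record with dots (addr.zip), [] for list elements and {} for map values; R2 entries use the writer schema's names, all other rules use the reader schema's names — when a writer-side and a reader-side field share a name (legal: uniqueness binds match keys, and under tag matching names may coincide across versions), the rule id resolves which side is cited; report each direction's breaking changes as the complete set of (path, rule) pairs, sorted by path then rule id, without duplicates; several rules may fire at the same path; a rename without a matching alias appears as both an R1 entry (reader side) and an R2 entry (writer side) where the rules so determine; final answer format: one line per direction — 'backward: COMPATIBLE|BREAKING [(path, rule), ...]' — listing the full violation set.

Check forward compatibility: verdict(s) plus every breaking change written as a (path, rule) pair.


the writer's type comes first in each Order pair
checking forward for Order: reader v1 against writer v2:
  tags: map<string, float64> -> map<string, float64>, writer optional; from tags
  avatar: bytes -> bytes, writer required; from avatar
  blob: bytes -> bytes, writer required; from blob
  latitude: float64 -> float64, writer required; from latitude
  zip: int32 -> int32, writer required; from zip
  score: float32 -> float32, writer required; from score
  height: float32 -> float32, writer optional; from height
  writer field id has no reader counterpart
  writer field checksum has no reader counterpart
  writer field version has no reader counterpart
  nothing fires on Order: forward is COMPATIBLE
diffs on Order not affecting the asked answer:
  added field id to record Order: required int64, tag 22 (in v2 it sits immediately before avatar) -> matters only for Order's backward compatibility — outside the asked direction
  added field version to record Order: required int32, tag 34, default 40 (in v2 it sits immediately before blob) -> triggers nothing under Order's printed rules — same verdict
  added field checksum to record Order: required bytes, tag 39, default 0xC0DE (in v2 it sits immediately before blob) -> triggers nothing under Order's printed rules — same verdict

forward: COMPATIBLE []


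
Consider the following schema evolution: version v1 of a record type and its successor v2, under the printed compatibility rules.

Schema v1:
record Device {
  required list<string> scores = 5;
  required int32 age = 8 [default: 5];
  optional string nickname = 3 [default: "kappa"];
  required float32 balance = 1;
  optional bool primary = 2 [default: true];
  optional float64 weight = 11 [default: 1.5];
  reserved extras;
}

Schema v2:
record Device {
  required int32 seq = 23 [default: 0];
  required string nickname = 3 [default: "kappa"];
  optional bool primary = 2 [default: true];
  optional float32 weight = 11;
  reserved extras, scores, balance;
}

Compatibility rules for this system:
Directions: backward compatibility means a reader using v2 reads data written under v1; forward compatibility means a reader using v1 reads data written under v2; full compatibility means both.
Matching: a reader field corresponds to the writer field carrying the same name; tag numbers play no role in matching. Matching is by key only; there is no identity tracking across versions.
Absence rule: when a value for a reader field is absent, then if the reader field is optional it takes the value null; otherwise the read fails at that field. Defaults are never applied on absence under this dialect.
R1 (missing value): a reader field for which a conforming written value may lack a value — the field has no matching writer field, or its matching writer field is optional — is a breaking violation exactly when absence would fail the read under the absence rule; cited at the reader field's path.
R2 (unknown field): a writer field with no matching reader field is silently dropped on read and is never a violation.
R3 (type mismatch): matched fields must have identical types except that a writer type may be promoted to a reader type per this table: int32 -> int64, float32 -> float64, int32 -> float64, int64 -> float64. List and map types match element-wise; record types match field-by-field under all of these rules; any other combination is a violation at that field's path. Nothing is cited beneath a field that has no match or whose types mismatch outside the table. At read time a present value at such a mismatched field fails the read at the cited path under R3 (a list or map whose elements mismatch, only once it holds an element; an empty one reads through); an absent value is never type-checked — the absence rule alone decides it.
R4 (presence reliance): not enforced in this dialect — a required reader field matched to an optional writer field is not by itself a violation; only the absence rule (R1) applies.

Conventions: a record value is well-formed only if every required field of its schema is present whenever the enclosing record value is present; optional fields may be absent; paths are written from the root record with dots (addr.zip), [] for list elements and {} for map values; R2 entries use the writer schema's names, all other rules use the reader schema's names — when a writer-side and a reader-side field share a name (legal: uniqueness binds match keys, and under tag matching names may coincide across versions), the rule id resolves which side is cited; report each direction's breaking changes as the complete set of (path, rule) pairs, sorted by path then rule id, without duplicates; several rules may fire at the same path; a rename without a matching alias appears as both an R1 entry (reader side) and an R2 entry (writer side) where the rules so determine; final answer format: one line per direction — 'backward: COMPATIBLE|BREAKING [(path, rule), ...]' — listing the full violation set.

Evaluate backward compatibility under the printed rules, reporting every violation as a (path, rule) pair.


in Device below, arrows point writer -> reader
backward pass over Device, reader schema v2, writer schema v1:
  seq: no writer match
  writer optional, string -> string: reader nickname maps from writer nickname
  writer optional, bool -> bool: reader primary maps from writer primary
  writer optional, float64 -> float32: reader weight maps from writer weight
  leftover writer field: scores
  leftover writer field: age
  leftover writer field: balance
  breaking: (nickname, R1)
  breaking: (seq, R1)
  breaking: (weight, R3)
  => 3 violation(s): backward is BREAKING for Device
the other Device changes do not affect what is asked:
  removed field scores from record Device (its key "scores" joins the reserved list) -> fires only in the forward direction of Device, which is not asked here
  removed field age from record Device -> fires only in the forward direction of Device, which is not asked here
  removed field balance from record Device (its key "balance" joins the reserved list) -> fires only in the forward direction of Device, which is not asked here

backward: BREAKING [(nickname, R1), (seq, R1), (weight, R3)]


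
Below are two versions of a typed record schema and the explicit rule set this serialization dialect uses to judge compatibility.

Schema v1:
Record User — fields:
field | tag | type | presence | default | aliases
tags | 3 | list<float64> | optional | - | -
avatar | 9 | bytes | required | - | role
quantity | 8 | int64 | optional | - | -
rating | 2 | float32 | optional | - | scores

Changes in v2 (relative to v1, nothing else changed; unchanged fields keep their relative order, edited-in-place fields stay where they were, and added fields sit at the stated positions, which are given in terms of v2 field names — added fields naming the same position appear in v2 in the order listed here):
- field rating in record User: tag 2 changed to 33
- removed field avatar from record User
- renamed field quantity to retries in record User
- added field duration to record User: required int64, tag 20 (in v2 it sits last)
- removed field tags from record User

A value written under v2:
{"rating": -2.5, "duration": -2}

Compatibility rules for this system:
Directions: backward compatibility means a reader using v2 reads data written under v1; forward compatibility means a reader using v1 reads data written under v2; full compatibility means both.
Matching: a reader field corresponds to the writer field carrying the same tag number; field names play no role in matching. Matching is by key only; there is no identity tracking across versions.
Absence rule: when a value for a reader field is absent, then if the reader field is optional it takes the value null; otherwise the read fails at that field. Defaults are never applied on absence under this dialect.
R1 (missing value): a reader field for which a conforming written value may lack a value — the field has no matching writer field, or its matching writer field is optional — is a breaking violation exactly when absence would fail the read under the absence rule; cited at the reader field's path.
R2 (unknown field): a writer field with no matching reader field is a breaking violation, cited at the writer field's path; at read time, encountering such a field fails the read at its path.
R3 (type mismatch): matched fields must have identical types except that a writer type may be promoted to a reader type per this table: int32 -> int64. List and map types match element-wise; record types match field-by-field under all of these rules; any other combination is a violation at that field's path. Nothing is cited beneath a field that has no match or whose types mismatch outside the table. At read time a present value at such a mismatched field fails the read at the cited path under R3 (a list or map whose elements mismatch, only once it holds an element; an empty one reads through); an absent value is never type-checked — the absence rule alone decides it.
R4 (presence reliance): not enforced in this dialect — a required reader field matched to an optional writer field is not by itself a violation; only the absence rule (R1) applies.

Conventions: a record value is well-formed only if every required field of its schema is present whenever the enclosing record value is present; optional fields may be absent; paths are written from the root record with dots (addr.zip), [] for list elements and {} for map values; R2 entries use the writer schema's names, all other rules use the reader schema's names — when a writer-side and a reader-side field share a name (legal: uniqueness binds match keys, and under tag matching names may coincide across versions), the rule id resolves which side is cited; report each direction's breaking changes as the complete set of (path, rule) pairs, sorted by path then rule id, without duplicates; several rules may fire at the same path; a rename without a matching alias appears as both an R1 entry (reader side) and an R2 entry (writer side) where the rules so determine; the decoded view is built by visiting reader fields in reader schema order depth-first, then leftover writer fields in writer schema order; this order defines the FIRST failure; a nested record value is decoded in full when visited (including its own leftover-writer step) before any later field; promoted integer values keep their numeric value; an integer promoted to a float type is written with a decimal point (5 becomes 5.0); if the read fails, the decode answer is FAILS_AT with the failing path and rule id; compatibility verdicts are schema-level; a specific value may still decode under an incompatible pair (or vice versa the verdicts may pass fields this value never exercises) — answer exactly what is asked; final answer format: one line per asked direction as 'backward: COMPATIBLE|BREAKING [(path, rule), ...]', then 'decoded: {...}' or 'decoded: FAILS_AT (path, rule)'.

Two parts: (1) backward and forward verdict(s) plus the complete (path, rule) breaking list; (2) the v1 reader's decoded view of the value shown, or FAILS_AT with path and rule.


backward: BREAKING [(avatar, R2), (duration, R1), (rating, R2), (tags, R2)]; forward: BREAKING [(avatar, R1), (duration, R2), (rating, R2)]; decoded: FAILS_AT (avatar, R1)

each type pair in User: writer, then reader
backward on User — v2 reading data written by v1:
  retries: int64 -> int64, writer optional; from quantity
  rating: no writer match
  duration: no writer match
  tags (writer side), unknown to reader
  avatar (writer side), unknown to reader
  rating (writer side), unknown to reader
  R2 fires at avatar
  R1 fires at duration
  R2 fires at rating
  R2 fires at tags
  => backward: BREAKING (4)
forward on User — v1 reading data written by v2:
  tags: no writer match
  avatar: no writer match
  quantity: int64 -> int64, writer optional; from retries
  rating: no writer match
  rating (writer side), unknown to reader
  duration (writer side), unknown to reader
  R1 fires at avatar
  R2 fires at duration
  R2 fires at rating
  => forward: BREAKING (3)
decode walk for User under reader schema v1:
  tags := null (absent, optional -> null)
  read fails at avatar under R1 (no fill)
  => FAILS_AT (avatar, R1)


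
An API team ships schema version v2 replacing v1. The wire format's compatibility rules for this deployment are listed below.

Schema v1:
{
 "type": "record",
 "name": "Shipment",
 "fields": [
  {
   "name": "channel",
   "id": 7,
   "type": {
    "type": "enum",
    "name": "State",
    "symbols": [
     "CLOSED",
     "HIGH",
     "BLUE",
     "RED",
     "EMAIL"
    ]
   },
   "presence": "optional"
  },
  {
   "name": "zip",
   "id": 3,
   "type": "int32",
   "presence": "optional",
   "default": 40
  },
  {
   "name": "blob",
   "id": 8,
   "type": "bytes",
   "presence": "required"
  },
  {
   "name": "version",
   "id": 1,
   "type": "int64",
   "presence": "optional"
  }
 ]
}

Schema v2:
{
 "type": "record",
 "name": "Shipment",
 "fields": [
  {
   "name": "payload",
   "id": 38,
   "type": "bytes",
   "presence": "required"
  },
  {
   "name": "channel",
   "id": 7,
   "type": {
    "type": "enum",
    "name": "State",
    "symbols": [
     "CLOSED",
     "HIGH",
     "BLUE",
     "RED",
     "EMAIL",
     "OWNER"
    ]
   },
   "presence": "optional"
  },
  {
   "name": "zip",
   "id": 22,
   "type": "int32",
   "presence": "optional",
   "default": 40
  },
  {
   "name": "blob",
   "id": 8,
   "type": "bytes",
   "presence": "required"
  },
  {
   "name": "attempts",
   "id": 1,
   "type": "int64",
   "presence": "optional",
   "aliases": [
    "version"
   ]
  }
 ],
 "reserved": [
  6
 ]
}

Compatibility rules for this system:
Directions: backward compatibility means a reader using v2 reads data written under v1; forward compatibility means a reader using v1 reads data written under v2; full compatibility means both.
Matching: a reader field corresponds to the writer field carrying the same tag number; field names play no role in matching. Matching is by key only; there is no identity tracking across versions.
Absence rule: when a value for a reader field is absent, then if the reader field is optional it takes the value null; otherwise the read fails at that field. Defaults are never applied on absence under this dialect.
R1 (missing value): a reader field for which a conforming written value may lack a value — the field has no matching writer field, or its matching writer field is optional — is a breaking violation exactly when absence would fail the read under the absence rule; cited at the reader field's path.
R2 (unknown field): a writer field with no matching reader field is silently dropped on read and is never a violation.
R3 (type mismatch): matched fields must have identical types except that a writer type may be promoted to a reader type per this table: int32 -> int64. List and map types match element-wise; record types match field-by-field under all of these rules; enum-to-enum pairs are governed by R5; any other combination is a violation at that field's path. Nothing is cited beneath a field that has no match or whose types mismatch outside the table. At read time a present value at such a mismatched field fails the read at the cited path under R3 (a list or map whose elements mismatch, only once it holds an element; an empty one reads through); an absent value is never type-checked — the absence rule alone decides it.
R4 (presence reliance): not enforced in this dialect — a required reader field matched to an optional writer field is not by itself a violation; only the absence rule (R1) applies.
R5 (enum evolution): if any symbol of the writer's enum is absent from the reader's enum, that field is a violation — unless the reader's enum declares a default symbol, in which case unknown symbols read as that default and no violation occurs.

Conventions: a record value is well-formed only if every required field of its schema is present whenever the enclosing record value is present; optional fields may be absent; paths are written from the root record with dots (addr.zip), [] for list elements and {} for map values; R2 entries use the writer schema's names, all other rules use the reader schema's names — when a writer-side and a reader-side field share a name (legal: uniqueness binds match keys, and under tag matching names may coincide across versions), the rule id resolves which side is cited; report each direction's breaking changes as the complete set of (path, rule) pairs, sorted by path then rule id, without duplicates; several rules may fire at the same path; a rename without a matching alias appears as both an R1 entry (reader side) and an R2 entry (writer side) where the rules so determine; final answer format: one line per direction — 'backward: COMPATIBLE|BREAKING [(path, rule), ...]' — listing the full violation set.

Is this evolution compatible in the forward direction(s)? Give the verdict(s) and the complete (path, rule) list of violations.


forward: BREAKING [(channel, R5)]

in Shipment below, arrows point writer -> reader
checking forward for Shipment: reader v1 against writer v2:
  channel: paired with writer channel (State -> State; writer optional)
  zip: no writer match
  blob: paired with writer blob (bytes -> bytes; writer required)
  version: paired with writer attempts (int64 -> int64; writer optional)
  leftover writer field: payload
  leftover writer field: zip
  violation R5 at channel
  forward on Shipment therefore BREAKING (1)
the rest of the Shipment diff is inert for this question:
  renamed field version to attempts in record Shipment (alias version declared on the renamed field) -> fires no rule on Shipment, leaving the asked answer as it is
  field zip in record Shipment: tag 3 changed to 22 -> fires no rule on Shipment, leaving the asked answer as it is
  added field payload to record Shipment: required bytes, tag 38 (in v2 it sits immediately before channel) -> affects backward compatibility only, which is not asked
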